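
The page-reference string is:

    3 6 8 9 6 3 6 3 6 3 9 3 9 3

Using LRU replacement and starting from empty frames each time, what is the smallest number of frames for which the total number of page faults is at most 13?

f=1: 14 faults
f=2: 7 faults
f=3: 5 faults
f=4: 4 faults
Smallest f with faults ≤ 13 is 2.

2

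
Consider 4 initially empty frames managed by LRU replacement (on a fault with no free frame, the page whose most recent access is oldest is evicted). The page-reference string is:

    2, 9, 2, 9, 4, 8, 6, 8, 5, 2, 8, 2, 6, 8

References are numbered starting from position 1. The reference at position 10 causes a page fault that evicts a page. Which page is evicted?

pos 1: 2 → fault, frames (2)
pos 2: 9 → fault, frames (2 9)
pos 3: 2 → hit
pos 4: 9 → hit
pos 5: 4 → fault, frames (2 9 4)
pos 6: 8 → fault, frames (2 9 4 8)
pos 7: 6 → fault, evict 2, frames (9 4 8 6)
pos 8: 8 → hit
pos 9: 5 → fault, evict 9, frames (4 6 8 5)
pos 10: 2 → fault, evict 4, frames (6 8 5 2)
At position 10, page 4 is evicted.

4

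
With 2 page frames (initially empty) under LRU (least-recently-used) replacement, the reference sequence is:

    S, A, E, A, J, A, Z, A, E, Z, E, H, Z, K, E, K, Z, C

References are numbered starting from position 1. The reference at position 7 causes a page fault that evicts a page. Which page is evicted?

pos 1: S -> miss, frames {S}
pos 2: A -> miss, frames {S,A}
pos 3: E -> miss, evict S, frames {A,E}
pos 4: A -> hit
pos 5: J -> miss, evict E, frames {A,J}
pos 6: A -> hit
pos 7: Z -> miss, evict J, frames {A,Z}
At position 7, page J is evicted.

J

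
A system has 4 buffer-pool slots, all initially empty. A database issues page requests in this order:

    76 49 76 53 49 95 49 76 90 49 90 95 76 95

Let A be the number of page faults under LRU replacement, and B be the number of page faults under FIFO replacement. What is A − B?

Under LRU: F F . F . F . . F . . . . . → 5 faults.
Under FIFO: F F . F . F . . F . . . F . → 6 faults.
A − B = 5 − 6 = -1.

-1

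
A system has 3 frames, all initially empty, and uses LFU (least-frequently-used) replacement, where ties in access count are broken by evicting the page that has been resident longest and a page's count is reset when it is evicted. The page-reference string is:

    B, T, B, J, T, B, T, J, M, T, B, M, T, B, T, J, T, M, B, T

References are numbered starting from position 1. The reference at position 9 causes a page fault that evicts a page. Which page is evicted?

J

pos 1: B → fault, frames (B)
pos 2: T → fault, frames (B T)
pos 3: B → hit
pos 4: J → fault, frames (B T J)
pos 5: T → hit
pos 6: B → hit
pos 7: T → hit
pos 8: J → hit
pos 9: M → fault, evict J, frames (B T M)
At position 9, page J is evicted.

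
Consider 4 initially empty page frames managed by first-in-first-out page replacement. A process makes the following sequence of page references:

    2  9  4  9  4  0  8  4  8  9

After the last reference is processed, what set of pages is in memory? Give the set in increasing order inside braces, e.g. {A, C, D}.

{0, 4, 8, 9}

2 → miss, frames [2]
9 → miss, frames [2, 9]
4 → miss, frames [2, 9, 4]
9 → hit
4 → hit
0 → miss, frames [2, 9, 4, 0]
8 → miss, evict 2, frames [9, 4, 0, 8]
4 → hit
8 → hit
9 → hit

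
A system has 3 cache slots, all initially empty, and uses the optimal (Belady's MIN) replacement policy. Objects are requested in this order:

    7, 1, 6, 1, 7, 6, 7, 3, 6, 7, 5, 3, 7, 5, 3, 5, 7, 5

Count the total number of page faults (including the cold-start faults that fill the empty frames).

5

7 -> fault, frames (7)
1 -> fault, frames (7 1)
6 -> fault, frames (7 1 6)
1 -> hit
7 -> hit
6 -> hit
7 -> hit
3 -> fault, evict 1, frames (7 6 3)
6 -> hit
7 -> hit
5 -> fault, evict 6, frames (7 3 5)
3 -> hit
7 -> hit
5 -> hit
3 -> hit
5 -> hit
7 -> hit
5 -> hit
Page faults: 5.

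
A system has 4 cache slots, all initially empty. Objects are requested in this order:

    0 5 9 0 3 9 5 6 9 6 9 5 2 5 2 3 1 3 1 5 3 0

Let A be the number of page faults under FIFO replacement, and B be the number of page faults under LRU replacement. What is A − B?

Under FIFO: F F F . F . . F . . . . F F . . F F . . . F → 10 faults.
Under LRU: F F F . F . . F . . . . F . . F F . . . . F → 9 faults.
A − B = 10 − 9 = 1.

1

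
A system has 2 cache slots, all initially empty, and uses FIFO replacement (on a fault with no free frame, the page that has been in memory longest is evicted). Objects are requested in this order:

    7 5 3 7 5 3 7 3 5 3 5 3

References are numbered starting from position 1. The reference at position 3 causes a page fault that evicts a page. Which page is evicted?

pos 1: 7 -> miss, frames [7]
pos 2: 5 -> miss, frames [7, 5]
pos 3: 3 -> miss, evict 7, frames [5, 3]
At position 3, page 7 is evicted.

7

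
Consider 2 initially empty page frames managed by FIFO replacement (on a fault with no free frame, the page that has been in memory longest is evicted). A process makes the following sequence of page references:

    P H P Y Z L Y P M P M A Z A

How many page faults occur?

10

P: fault, frames {P}
H: fault, frames {P,H}
P: hit
Y: fault, evict P, frames {H,Y}
Z: fault, evict H, frames {Y,Z}
L: fault, evict Y, frames {Z,L}
Y: fault, evict Z, frames {L,Y}
P: fault, evict L, frames {Y,P}
M: fault, evict Y, frames {P,M}
P: hit
M: hit
A: fault, evict P, frames {M,A}
Z: fault, evict M, frames {A,Z}
A: hit
Page faults: 10.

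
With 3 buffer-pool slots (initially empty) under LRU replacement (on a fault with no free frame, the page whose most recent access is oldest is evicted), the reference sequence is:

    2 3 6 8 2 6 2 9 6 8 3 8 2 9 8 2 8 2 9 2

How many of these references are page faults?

10

2: fault, frames {2}
3: fault, frames {2,3}
6: fault, frames {2,3,6}
8: fault, evict 2, frames {3,6,8}
2: fault, evict 3, frames {6,8,2}
6: hit
2: hit
9: fault, evict 8, frames {6,2,9}
6: hit
8: fault, evict 2, frames {9,6,8}
3: fault, evict 9, frames {6,8,3}
8: hit
2: fault, evict 6, frames {3,8,2}
9: fault, evict 3, frames {8,2,9}
8: hit
2: hit
8: hit
2: hit
9: hit
2: hit
Page faults: 10.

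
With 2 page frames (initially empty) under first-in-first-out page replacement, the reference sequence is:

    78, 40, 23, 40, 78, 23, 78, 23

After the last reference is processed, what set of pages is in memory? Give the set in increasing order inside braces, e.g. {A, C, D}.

{23, 78}

78: fault, frames (78)
40: fault, frames (78 40)
23: fault, evict 78, frames (40 23)
40: hit
78: fault, evict 40, frames (23 78)
23: hit
78: hit
23: hit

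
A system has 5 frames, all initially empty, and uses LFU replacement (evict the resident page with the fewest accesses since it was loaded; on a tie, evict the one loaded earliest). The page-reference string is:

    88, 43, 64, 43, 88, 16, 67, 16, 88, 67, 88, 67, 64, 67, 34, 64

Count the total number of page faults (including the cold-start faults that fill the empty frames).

88 -> fault, frames (88)
43 -> fault, frames (88 43)
64 -> fault, frames (88 43 64)
43 -> hit
88 -> hit
16 -> fault, frames (88 43 64 16)
67 -> fault, frames (88 43 64 16 67)
16 -> hit
88 -> hit
67 -> hit
88 -> hit
67 -> hit
64 -> hit
67 -> hit
34 -> fault, evict 43, frames (88 64 16 67 34)
64 -> hit
Page faults: 6.

6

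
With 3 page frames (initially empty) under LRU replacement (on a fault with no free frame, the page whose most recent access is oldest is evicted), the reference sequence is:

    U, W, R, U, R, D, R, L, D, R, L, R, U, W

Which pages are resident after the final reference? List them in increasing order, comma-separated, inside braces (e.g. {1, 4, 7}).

{R, U, W}

U: miss, frames (U)
W: miss, frames (U W)
R: miss, frames (U W R)
U: hit
R: hit
D: miss, evict W, frames (U R D)
R: hit
L: miss, evict U, frames (D R L)
D: hit
R: hit
L: hit
R: hit
U: miss, evict D, frames (L R U)
W: miss, evict L, frames (R U W)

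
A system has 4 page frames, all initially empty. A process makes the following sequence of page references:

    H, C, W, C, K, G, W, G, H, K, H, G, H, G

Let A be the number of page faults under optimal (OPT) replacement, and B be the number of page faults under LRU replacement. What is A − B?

Under OPT: F F F . F F . . . . . . . . → 5 faults.
Under LRU: F F F . F F . . F . . . . . → 6 faults.
A − B = 5 − 6 = -1.

-1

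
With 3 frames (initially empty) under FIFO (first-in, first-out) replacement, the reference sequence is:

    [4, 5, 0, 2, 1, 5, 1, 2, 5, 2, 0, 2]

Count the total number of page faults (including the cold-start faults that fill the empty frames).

8

4: miss, frames (4)
5: miss, frames (4 5)
0: miss, frames (4 5 0)
2: miss, evict 4, frames (5 0 2)
1: miss, evict 5, frames (0 2 1)
5: miss, evict 0, frames (2 1 5)
1: hit
2: hit
5: hit
2: hit
0: miss, evict 2, frames (1 5 0)
2: miss, evict 1, frames (5 0 2)
Page faults: 8.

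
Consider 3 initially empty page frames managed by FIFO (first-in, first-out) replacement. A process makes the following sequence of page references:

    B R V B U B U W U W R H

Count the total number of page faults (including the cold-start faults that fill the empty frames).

8

B: miss, frames (B)
R: miss, frames (B R)
V: miss, frames (B R V)
B: hit
U: miss, evict B, frames (R V U)
B: miss, evict R, frames (V U B)
U: hit
W: miss, evict V, frames (U B W)
U: hit
W: hit
R: miss, evict U, frames (B W R)
H: miss, evict B, frames (W R H)
Page faults: 8.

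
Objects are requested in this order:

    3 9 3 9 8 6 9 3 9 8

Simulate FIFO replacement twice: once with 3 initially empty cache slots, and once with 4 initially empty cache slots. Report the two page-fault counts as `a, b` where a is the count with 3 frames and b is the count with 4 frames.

3 frames: F F . . F F . F F F → 7 faults.
4 frames: F F . . F F . . . . → 4 faults.
4 < 7: adding a frame reduced faults, as is typical.

7, 4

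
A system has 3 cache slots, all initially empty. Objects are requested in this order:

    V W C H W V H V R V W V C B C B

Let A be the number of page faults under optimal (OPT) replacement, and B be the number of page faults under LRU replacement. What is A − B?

-2

Under OPT: F F F F . . . . F . . . F F . . → 7 faults.
Under LRU: F F F F . F . . F . F . F F . . → 9 faults.
A − B = 7 − 9 = -2.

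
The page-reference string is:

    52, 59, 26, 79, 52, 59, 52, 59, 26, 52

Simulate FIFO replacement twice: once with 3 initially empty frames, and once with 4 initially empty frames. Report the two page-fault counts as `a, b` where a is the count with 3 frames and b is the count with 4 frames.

3 frames: F F F F F F . . F . → 7 faults.
4 frames: F F F F . . . . . . → 4 faults.
4 < 7: adding a frame reduced faults, as is typical.

7, 4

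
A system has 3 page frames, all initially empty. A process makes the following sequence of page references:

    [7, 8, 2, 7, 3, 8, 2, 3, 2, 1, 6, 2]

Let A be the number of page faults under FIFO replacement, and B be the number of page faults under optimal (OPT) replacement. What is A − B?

1

Under FIFO: F F F . F . . . . F F F → 7 faults.
Under OPT: F F F . F . . . . F F . → 6 faults.
A − B = 7 − 6 = 1.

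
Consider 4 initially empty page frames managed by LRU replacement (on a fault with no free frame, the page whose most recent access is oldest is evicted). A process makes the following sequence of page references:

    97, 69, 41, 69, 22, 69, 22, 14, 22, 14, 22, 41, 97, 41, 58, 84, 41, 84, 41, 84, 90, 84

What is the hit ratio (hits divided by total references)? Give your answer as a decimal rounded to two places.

0.59

97: fault, frames [97]
69: fault, frames [97, 69]
41: fault, frames [97, 69, 41]
69: hit
22: fault, frames [97, 41, 69, 22]
69: hit
22: hit
14: fault, evict 97, frames [41, 69, 22, 14]
22: hit
14: hit
22: hit
41: hit
97: fault, evict 69, frames [14, 22, 41, 97]
41: hit
58: fault, evict 14, frames [22, 97, 41, 58]
84: fault, evict 22, frames [97, 41, 58, 84]
41: hit
84: hit
41: hit
84: hit
90: fault, evict 97, frames [58, 41, 84, 90]
84: hit
Hits: 13 of 22 references → 13/22 = 0.5909.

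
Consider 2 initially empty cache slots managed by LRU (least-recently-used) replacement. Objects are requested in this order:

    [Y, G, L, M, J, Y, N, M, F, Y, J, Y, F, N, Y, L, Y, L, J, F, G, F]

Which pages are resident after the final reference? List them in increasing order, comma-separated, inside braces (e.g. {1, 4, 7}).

{F, G}

Y: fault, frames [Y]
G: fault, frames [Y, G]
L: fault, evict Y, frames [G, L]
M: fault, evict G, frames [L, M]
J: fault, evict L, frames [M, J]
Y: fault, evict M, frames [J, Y]
N: fault, evict J, frames [Y, N]
M: fault, evict Y, frames [N, M]
F: fault, evict N, frames [M, F]
Y: fault, evict M, frames [F, Y]
J: fault, evict F, frames [Y, J]
Y: hit
F: fault, evict J, frames [Y, F]
N: fault, evict Y, frames [F, N]
Y: fault, evict F, frames [N, Y]
L: fault, evict N, frames [Y, L]
Y: hit
L: hit
J: fault, evict Y, frames [L, J]
F: fault, evict L, frames [J, F]
G: fault, evict J, frames [F, G]
F: hit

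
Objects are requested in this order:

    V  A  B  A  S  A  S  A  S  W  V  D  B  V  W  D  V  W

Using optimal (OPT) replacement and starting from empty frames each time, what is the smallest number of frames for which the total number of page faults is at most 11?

2

f=1: 18 faults
f=2: 11 faults
f=3: 8 faults
f=4: 6 faults
f=5: 6 faults
f=6: 6 faults
Smallest f with faults ≤ 11 is 2.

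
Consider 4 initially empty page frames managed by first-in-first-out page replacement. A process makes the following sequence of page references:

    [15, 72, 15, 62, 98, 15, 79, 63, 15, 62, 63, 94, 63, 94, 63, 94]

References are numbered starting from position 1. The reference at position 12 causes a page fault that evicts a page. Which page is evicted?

79

pos 1: 15: miss, frames [15]
pos 2: 72: miss, frames [15, 72]
pos 3: 15: hit
pos 4: 62: miss, frames [15, 72, 62]
pos 5: 98: miss, frames [15, 72, 62, 98]
pos 6: 15: hit
pos 7: 79: miss, evict 15, frames [72, 62, 98, 79]
pos 8: 63: miss, evict 72, frames [62, 98, 79, 63]
pos 9: 15: miss, evict 62, frames [98, 79, 63, 15]
pos 10: 62: miss, evict 98, frames [79, 63, 15, 62]
pos 11: 63: hit
pos 12: 94: miss, evict 79, frames [63, 15, 62, 94]
At position 12, page 79 is evicted.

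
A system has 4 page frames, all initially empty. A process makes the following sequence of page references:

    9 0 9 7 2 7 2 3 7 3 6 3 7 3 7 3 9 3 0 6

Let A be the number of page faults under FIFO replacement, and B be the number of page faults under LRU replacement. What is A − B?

Under FIFO: F F . F F . . F . . F . . . . . F . F . → 8 faults.
Under LRU: F F . F F . . F . . F . . . . . F . F F → 9 faults.
A − B = 8 − 9 = -1.

-1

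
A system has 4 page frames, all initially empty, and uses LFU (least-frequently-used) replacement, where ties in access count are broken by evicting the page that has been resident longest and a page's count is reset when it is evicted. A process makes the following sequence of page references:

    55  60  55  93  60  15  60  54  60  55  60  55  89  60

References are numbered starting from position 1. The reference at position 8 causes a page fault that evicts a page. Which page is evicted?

pos 1: 55 -> fault, frames (55)
pos 2: 60 -> fault, frames (55 60)
pos 3: 55 -> hit
pos 4: 93 -> fault, frames (55 60 93)
pos 5: 60 -> hit
pos 6: 15 -> fault, frames (55 60 93 15)
pos 7: 60 -> hit
pos 8: 54 -> fault, evict 93, frames (55 60 15 54)
At position 8, page 93 is evicted.

93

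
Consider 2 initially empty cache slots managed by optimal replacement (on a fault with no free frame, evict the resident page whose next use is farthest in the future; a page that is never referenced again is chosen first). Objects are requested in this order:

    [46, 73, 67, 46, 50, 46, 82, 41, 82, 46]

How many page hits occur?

46 → fault, frames [46]
73 → fault, frames [46, 73]
67 → fault, evict 73, frames [46, 67]
46 → hit
50 → fault, evict 67, frames [46, 50]
46 → hit
82 → fault, evict 50, frames [46, 82]
41 → fault, evict 46, frames [82, 41]
82 → hit
46 → fault, evict 41, frames [82, 46]
Hits: 3.

3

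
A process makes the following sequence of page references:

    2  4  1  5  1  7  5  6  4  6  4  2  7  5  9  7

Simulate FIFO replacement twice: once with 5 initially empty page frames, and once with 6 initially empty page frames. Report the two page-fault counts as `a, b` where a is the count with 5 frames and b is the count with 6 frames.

5 frames: F F F F . F . F . . . F . . F . → 8 faults.
6 frames: F F F F . F . F . . . . . . F . → 7 faults.
7 < 8: adding a frame reduced faults, as is typical.

8, 7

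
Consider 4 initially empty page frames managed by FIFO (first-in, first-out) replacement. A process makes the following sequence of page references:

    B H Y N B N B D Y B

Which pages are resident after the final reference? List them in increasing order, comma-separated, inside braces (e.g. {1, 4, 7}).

B → fault, frames [B]
H → fault, frames [B, H]
Y → fault, frames [B, H, Y]
N → fault, frames [B, H, Y, N]
B → hit
N → hit
B → hit
D → fault, evict B, frames [H, Y, N, D]
Y → hit
B → fault, evict H, frames [Y, N, D, B]

{B, D, N, Y}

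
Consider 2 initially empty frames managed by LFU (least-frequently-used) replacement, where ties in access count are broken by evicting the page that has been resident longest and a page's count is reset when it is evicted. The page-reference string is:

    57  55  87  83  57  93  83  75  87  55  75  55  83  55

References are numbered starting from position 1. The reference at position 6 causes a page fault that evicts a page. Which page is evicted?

83

pos 1: 57 -> fault, frames [57]
pos 2: 55 -> fault, frames [57, 55]
pos 3: 87 -> fault, evict 57, frames [55, 87]
pos 4: 83 -> fault, evict 55, frames [87, 83]
pos 5: 57 -> fault, evict 87, frames [83, 57]
pos 6: 93 -> fault, evict 83, frames [57, 93]
At position 6, page 83 is evicted.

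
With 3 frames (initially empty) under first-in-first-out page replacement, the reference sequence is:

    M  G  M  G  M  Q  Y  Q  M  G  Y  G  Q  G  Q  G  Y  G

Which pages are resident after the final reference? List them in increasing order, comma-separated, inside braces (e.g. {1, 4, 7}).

M: miss, frames {M}
G: miss, frames {M,G}
M: hit
G: hit
M: hit
Q: miss, frames {M,G,Q}
Y: miss, evict M, frames {G,Q,Y}
Q: hit
M: miss, evict G, frames {Q,Y,M}
G: miss, evict Q, frames {Y,M,G}
Y: hit
G: hit
Q: miss, evict Y, frames {M,G,Q}
G: hit
Q: hit
G: hit
Y: miss, evict M, frames {G,Q,Y}
G: hit

{G, Q, Y}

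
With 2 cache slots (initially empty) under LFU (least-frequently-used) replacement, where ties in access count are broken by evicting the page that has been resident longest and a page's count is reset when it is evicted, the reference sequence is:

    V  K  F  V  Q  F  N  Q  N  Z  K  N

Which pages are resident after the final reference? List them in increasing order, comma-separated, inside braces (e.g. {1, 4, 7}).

{K, N}

V → fault, frames (V)
K → fault, frames (V K)
F → fault, evict V, frames (K F)
V → fault, evict K, frames (F V)
Q → fault, evict F, frames (V Q)
F → fault, evict V, frames (Q F)
N → fault, evict Q, frames (F N)
Q → fault, evict F, frames (N Q)
N → hit
Z → fault, evict Q, frames (N Z)
K → fault, evict Z, frames (N K)
N → hit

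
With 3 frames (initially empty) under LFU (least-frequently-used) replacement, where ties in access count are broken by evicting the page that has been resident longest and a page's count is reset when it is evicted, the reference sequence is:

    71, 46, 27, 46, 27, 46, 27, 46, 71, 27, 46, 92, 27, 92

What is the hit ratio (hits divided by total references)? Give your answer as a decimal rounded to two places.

0.71

71 -> miss, frames {71}
46 -> miss, frames {71,46}
27 -> miss, frames {71,46,27}
46 -> hit
27 -> hit
46 -> hit
27 -> hit
46 -> hit
71 -> hit
27 -> hit
46 -> hit
92 -> miss, evict 71, frames {46,27,92}
27 -> hit
92 -> hit
Hits: 10 of 14 references → 10/14 = 0.7143.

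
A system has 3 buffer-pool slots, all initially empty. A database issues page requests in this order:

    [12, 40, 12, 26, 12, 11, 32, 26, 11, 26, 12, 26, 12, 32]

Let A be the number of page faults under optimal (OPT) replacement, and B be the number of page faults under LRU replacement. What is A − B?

-2

Under OPT: F F . F . F F . . . F . . . → 6 faults.
Under LRU: F F . F . F F F . . F . . F → 8 faults.
A − B = 6 − 8 = -2.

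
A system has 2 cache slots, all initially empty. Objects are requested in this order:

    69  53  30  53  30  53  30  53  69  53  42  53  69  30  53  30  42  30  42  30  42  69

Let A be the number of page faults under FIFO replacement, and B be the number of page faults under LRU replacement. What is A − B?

2

Under FIFO: F F F . . . . . F F F . F F F . F F . . . F → 12 faults.
Under LRU: F F F . . . . . F . F . F F F . F . . . . F → 10 faults.
A − B = 12 − 10 = 2.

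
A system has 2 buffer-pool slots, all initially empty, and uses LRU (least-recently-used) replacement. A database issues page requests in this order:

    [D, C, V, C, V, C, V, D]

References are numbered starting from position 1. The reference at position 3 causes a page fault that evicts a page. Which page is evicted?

pos 1: D: fault, frames [D]
pos 2: C: fault, frames [D, C]
pos 3: V: fault, evict D, frames [C, V]
At position 3, page D is evicted.

D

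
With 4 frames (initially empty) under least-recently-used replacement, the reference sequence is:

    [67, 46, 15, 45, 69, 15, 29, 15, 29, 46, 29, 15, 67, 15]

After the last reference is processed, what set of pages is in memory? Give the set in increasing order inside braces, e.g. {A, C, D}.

67 -> miss, frames (67)
46 -> miss, frames (67 46)
15 -> miss, frames (67 46 15)
45 -> miss, frames (67 46 15 45)
69 -> miss, evict 67, frames (46 15 45 69)
15 -> hit
29 -> miss, evict 46, frames (45 69 15 29)
15 -> hit
29 -> hit
46 -> miss, evict 45, frames (69 15 29 46)
29 -> hit
15 -> hit
67 -> miss, evict 69, frames (46 29 15 67)
15 -> hit

{15, 29, 46, 67}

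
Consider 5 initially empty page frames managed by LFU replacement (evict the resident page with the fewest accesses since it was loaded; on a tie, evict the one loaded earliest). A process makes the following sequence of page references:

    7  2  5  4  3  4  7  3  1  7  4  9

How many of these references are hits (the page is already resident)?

5

7 → fault, frames {7}
2 → fault, frames {7,2}
5 → fault, frames {7,2,5}
4 → fault, frames {7,2,5,4}
3 → fault, frames {7,2,5,4,3}
4 → hit
7 → hit
3 → hit
1 → fault, evict 2, frames {7,5,4,3,1}
7 → hit
4 → hit
9 → fault, evict 5, frames {7,4,3,1,9}
Hits: 5.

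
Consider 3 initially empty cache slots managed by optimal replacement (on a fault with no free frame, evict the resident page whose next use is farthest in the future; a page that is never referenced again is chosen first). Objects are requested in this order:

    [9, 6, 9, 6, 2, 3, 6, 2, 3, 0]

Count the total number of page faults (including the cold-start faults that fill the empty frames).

9 -> fault, frames {9}
6 -> fault, frames {9,6}
9 -> hit
6 -> hit
2 -> fault, frames {9,6,2}
3 -> fault, evict 9, frames {6,2,3}
6 -> hit
2 -> hit
3 -> hit
0 -> fault, evict 3, frames {6,2,0}
Page faults: 5.

5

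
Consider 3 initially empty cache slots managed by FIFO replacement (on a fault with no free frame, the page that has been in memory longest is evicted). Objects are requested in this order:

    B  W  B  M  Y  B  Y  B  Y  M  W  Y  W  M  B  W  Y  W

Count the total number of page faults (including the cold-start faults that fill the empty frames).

B -> fault, frames (B)
W -> fault, frames (B W)
B -> hit
M -> fault, frames (B W M)
Y -> fault, evict B, frames (W M Y)
B -> fault, evict W, frames (M Y B)
Y -> hit
B -> hit
Y -> hit
M -> hit
W -> fault, evict M, frames (Y B W)
Y -> hit
W -> hit
M -> fault, evict Y, frames (B W M)
B -> hit
W -> hit
Y -> fault, evict B, frames (W M Y)
W -> hit
Page faults: 8.

8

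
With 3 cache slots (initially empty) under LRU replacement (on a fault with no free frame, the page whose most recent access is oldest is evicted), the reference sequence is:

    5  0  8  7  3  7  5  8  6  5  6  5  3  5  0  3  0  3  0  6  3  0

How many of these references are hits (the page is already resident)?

5: fault, frames [5]
0: fault, frames [5, 0]
8: fault, frames [5, 0, 8]
7: fault, evict 5, frames [0, 8, 7]
3: fault, evict 0, frames [8, 7, 3]
7: hit
5: fault, evict 8, frames [3, 7, 5]
8: fault, evict 3, frames [7, 5, 8]
6: fault, evict 7, frames [5, 8, 6]
5: hit
6: hit
5: hit
3: fault, evict 8, frames [6, 5, 3]
5: hit
0: fault, evict 6, frames [3, 5, 0]
3: hit
0: hit
3: hit
0: hit
6: fault, evict 5, frames [3, 0, 6]
3: hit
0: hit
Hits: 11.

11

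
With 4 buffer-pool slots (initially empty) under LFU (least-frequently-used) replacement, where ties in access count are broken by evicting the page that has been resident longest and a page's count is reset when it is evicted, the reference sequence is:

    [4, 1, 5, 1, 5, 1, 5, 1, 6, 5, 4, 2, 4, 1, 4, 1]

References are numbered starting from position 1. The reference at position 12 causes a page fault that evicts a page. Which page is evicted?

pos 1: 4 -> fault, frames (4)
pos 2: 1 -> fault, frames (4 1)
pos 3: 5 -> fault, frames (4 1 5)
pos 4: 1 -> hit
pos 5: 5 -> hit
pos 6: 1 -> hit
pos 7: 5 -> hit
pos 8: 1 -> hit
pos 9: 6 -> fault, frames (4 1 5 6)
pos 10: 5 -> hit
pos 11: 4 -> hit
pos 12: 2 -> fault, evict 6, frames (4 1 5 2)
At position 12, page 6 is evicted.

6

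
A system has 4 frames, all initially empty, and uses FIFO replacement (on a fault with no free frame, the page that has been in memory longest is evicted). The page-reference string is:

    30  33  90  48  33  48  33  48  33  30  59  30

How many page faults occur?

30: fault, frames (30)
33: fault, frames (30 33)
90: fault, frames (30 33 90)
48: fault, frames (30 33 90 48)
33: hit
48: hit
33: hit
48: hit
33: hit
30: hit
59: fault, evict 30, frames (33 90 48 59)
30: fault, evict 33, frames (90 48 59 30)
Page faults: 6.

6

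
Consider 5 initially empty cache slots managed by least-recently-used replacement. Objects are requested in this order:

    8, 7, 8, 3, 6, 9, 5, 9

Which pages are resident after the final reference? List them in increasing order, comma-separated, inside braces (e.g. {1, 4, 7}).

{3, 5, 6, 8, 9}

8: miss, frames {8}
7: miss, frames {8,7}
8: hit
3: miss, frames {7,8,3}
6: miss, frames {7,8,3,6}
9: miss, frames {7,8,3,6,9}
5: miss, evict 7, frames {8,3,6,9,5}
9: hit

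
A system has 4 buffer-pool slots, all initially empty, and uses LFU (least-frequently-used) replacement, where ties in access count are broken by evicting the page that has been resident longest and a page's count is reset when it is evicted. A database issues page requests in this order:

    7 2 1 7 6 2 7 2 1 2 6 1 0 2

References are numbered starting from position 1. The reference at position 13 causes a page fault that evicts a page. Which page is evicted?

6

pos 1: 7 → miss, frames [7]
pos 2: 2 → miss, frames [7, 2]
pos 3: 1 → miss, frames [7, 2, 1]
pos 4: 7 → hit
pos 5: 6 → miss, frames [7, 2, 1, 6]
pos 6: 2 → hit
pos 7: 7 → hit
pos 8: 2 → hit
pos 9: 1 → hit
pos 10: 2 → hit
pos 11: 6 → hit
pos 12: 1 → hit
pos 13: 0 → miss, evict 6, frames [7, 2, 1, 0]
At position 13, page 6 is evicted.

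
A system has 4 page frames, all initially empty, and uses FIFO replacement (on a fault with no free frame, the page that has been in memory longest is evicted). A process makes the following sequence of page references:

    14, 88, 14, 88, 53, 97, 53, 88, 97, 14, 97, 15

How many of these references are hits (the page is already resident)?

14 → fault, frames (14)
88 → fault, frames (14 88)
14 → hit
88 → hit
53 → fault, frames (14 88 53)
97 → fault, frames (14 88 53 97)
53 → hit
88 → hit
97 → hit
14 → hit
97 → hit
15 → fault, evict 14, frames (88 53 97 15)
Hits: 7.

7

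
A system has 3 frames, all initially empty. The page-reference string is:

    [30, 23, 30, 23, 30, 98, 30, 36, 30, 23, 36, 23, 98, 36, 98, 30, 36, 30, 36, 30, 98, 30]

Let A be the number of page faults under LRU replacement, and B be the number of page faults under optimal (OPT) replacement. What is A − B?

Under LRU: F F . . . F . F . F . . F . . F . . . . . . → 7 faults.
Under OPT: F F . . . F . F . . . . F . . . . . . . . . → 5 faults.
A − B = 7 − 5 = 2.

2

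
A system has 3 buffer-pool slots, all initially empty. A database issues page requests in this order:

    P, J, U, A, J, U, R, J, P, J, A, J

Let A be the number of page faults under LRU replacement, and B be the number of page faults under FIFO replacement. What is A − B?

-1

Under LRU: F F F F . . F . F . F . → 7 faults.
Under FIFO: F F F F . . F F F . F . → 8 faults.
A − B = 7 − 8 = -1.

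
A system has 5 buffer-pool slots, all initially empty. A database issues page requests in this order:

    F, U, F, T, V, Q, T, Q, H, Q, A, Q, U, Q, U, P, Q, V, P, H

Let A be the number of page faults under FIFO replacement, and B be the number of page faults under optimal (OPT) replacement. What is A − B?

2

Under FIFO: F F . F F F . . F . F . F . . F . F . . → 10 faults.
Under OPT: F F . F F F . . F . F . . . . F . . . . → 8 faults.
A − B = 10 − 8 = 2.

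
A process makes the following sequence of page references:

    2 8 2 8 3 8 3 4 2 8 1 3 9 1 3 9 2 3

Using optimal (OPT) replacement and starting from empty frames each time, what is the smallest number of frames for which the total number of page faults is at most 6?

f=1: 18 faults
f=2: 10 faults
f=3: 8 faults
f=4: 6 faults
f=5: 6 faults
f=6: 6 faults
Smallest f with faults ≤ 6 is 4.

4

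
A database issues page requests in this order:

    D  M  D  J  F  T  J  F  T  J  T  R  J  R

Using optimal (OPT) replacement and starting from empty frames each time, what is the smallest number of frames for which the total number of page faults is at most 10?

f=1: 14 faults
f=2: 8 faults
f=3: 6 faults
f=4: 6 faults
f=5: 6 faults
f=6: 6 faults
Smallest f with faults ≤ 10 is 2.

2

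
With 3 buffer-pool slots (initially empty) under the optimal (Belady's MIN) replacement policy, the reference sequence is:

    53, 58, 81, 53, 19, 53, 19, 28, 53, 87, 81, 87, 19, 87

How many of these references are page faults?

53 → miss, frames (53)
58 → miss, frames (53 58)
81 → miss, frames (53 58 81)
53 → hit
19 → miss, evict 58, frames (53 81 19)
53 → hit
19 → hit
28 → miss, evict 19, frames (53 81 28)
53 → hit
87 → miss, evict 28, frames (53 81 87)
81 → hit
87 → hit
19 → miss, evict 81, frames (53 87 19)
87 → hit
Page faults: 7.

7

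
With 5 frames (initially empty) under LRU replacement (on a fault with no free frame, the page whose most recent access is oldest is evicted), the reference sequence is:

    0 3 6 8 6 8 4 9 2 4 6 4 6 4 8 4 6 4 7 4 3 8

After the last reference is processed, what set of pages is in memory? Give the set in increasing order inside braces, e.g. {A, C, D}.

0 → miss, frames {0}
3 → miss, frames {0,3}
6 → miss, frames {0,3,6}
8 → miss, frames {0,3,6,8}
6 → hit
8 → hit
4 → miss, frames {0,3,6,8,4}
9 → miss, evict 0, frames {3,6,8,4,9}
2 → miss, evict 3, frames {6,8,4,9,2}
4 → hit
6 → hit
4 → hit
6 → hit
4 → hit
8 → hit
4 → hit
6 → hit
4 → hit
7 → miss, evict 9, frames {2,8,6,4,7}
4 → hit
3 → miss, evict 2, frames {8,6,7,4,3}
8 → hit

{3, 4, 6, 7, 8}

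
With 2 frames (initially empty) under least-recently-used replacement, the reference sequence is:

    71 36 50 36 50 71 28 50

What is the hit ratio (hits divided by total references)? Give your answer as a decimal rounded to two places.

0.25

71 → fault, frames {71}
36 → fault, frames {71,36}
50 → fault, evict 71, frames {36,50}
36 → hit
50 → hit
71 → fault, evict 36, frames {50,71}
28 → fault, evict 50, frames {71,28}
50 → fault, evict 71, frames {28,50}
Hits: 2 of 8 references → 2/8 = 0.2500.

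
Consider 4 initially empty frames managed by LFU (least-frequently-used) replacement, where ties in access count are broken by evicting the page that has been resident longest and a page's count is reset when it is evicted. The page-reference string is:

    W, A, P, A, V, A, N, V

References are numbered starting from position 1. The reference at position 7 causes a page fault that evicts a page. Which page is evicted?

pos 1: W: fault, frames (W)
pos 2: A: fault, frames (W A)
pos 3: P: fault, frames (W A P)
pos 4: A: hit
pos 5: V: fault, frames (W A P V)
pos 6: A: hit
pos 7: N: fault, evict W, frames (A P V N)
At position 7, page W is evicted.

W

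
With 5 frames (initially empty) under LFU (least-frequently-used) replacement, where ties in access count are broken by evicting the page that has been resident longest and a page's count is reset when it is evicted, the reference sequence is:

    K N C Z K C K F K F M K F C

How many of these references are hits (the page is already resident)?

8

K -> fault, frames (K)
N -> fault, frames (K N)
C -> fault, frames (K N C)
Z -> fault, frames (K N C Z)
K -> hit
C -> hit
K -> hit
F -> fault, frames (K N C Z F)
K -> hit
F -> hit
M -> fault, evict N, frames (K C Z F M)
K -> hit
F -> hit
C -> hit
Hits: 8.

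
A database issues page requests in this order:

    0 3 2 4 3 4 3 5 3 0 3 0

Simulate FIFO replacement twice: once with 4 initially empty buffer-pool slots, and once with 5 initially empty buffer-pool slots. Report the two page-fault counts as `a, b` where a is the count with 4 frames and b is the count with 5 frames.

4 frames: F F F F . . . F . F F . → 7 faults.
5 frames: F F F F . . . F . . . . → 5 faults.
5 < 7: adding a frame reduced faults, as is typical.

7, 5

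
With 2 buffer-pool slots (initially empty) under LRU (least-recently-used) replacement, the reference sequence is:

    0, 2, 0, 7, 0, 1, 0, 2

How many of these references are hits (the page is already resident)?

0 -> miss, frames [0]
2 -> miss, frames [0, 2]
0 -> hit
7 -> miss, evict 2, frames [0, 7]
0 -> hit
1 -> miss, evict 7, frames [0, 1]
0 -> hit
2 -> miss, evict 1, frames [0, 2]
Hits: 3.

3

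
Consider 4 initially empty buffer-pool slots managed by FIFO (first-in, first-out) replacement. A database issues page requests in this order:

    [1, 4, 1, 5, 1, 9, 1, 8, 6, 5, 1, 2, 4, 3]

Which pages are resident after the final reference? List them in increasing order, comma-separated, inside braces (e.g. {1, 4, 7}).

1: miss, frames [1]
4: miss, frames [1, 4]
1: hit
5: miss, frames [1, 4, 5]
1: hit
9: miss, frames [1, 4, 5, 9]
1: hit
8: miss, evict 1, frames [4, 5, 9, 8]
6: miss, evict 4, frames [5, 9, 8, 6]
5: hit
1: miss, evict 5, frames [9, 8, 6, 1]
2: miss, evict 9, frames [8, 6, 1, 2]
4: miss, evict 8, frames [6, 1, 2, 4]
3: miss, evict 6, frames [1, 2, 4, 3]

{1, 2, 3, 4}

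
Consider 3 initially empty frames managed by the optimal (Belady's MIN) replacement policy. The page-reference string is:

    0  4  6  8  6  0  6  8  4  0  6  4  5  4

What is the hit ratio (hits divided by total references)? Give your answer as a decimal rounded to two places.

0: miss, frames {0}
4: miss, frames {0,4}
6: miss, frames {0,4,6}
8: miss, evict 4, frames {0,6,8}
6: hit
0: hit
6: hit
8: hit
4: miss, evict 8, frames {0,6,4}
0: hit
6: hit
4: hit
5: miss, evict 6, frames {0,4,5}
4: hit
Hits: 8 of 14 references → 8/14 = 0.5714.

0.57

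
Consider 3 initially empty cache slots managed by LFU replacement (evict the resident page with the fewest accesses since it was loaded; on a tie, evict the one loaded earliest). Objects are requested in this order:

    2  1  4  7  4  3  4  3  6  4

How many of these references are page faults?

2: miss, frames [2]
1: miss, frames [2, 1]
4: miss, frames [2, 1, 4]
7: miss, evict 2, frames [1, 4, 7]
4: hit
3: miss, evict 1, frames [4, 7, 3]
4: hit
3: hit
6: miss, evict 7, frames [4, 3, 6]
4: hit
Page faults: 6.

6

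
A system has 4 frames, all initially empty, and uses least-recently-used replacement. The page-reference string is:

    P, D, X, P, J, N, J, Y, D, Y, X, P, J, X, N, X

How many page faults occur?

11

P → miss, frames (P)
D → miss, frames (P D)
X → miss, frames (P D X)
P → hit
J → miss, frames (D X P J)
N → miss, evict D, frames (X P J N)
J → hit
Y → miss, evict X, frames (P N J Y)
D → miss, evict P, frames (N J Y D)
Y → hit
X → miss, evict N, frames (J D Y X)
P → miss, evict J, frames (D Y X P)
J → miss, evict D, frames (Y X P J)
X → hit
N → miss, evict Y, frames (P J X N)
X → hit
Page faults: 11.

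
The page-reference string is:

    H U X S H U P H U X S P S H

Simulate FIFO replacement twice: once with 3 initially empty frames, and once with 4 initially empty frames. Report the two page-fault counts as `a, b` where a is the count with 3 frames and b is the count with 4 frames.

3 frames: F F F F F F F . . F F . . F → 10 faults.
4 frames: F F F F . . F F F F F F . F → 11 faults.
11 > 10: adding a frame increased faults — Belady's anomaly.

10, 11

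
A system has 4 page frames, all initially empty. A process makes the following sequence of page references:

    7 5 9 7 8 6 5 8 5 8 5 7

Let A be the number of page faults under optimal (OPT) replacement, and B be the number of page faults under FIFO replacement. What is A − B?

-1

Under OPT: F F F . F F . . . . . . → 5 faults.
Under FIFO: F F F . F F . . . . . F → 6 faults.
A − B = 5 − 6 = -1.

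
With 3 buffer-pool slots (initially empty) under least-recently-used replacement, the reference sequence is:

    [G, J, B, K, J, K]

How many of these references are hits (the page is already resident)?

G -> miss, frames [G]
J -> miss, frames [G, J]
B -> miss, frames [G, J, B]
K -> miss, evict G, frames [J, B, K]
J -> hit
K -> hit
Hits: 2.

2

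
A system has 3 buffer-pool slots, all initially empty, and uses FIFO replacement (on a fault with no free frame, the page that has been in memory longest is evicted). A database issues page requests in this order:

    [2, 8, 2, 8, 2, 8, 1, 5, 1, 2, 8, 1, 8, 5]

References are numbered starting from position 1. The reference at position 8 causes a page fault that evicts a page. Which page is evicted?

pos 1: 2 → miss, frames (2)
pos 2: 8 → miss, frames (2 8)
pos 3: 2 → hit
pos 4: 8 → hit
pos 5: 2 → hit
pos 6: 8 → hit
pos 7: 1 → miss, frames (2 8 1)
pos 8: 5 → miss, evict 2, frames (8 1 5)
At position 8, page 2 is evicted.

2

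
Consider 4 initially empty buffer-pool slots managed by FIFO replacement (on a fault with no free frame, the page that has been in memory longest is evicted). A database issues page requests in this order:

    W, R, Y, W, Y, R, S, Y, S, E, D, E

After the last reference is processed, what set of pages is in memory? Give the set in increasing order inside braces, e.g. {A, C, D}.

{D, E, S, Y}

W: fault, frames [W]
R: fault, frames [W, R]
Y: fault, frames [W, R, Y]
W: hit
Y: hit
R: hit
S: fault, frames [W, R, Y, S]
Y: hit
S: hit
E: fault, evict W, frames [R, Y, S, E]
D: fault, evict R, frames [Y, S, E, D]
E: hit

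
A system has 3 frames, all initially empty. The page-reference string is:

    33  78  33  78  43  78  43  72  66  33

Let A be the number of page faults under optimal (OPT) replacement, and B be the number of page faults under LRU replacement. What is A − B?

-1

Under OPT: F F . . F . . F F . → 5 faults.
Under LRU: F F . . F . . F F F → 6 faults.
A − B = 5 − 6 = -1.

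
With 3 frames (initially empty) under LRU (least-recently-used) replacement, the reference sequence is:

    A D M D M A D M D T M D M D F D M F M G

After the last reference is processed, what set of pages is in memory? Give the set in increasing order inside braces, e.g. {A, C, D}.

{F, G, M}

A -> fault, frames [A]
D -> fault, frames [A, D]
M -> fault, frames [A, D, M]
D -> hit
M -> hit
A -> hit
D -> hit
M -> hit
D -> hit
T -> fault, evict A, frames [M, D, T]
M -> hit
D -> hit
M -> hit
D -> hit
F -> fault, evict T, frames [M, D, F]
D -> hit
M -> hit
F -> hit
M -> hit
G -> fault, evict D, frames [F, M, G]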